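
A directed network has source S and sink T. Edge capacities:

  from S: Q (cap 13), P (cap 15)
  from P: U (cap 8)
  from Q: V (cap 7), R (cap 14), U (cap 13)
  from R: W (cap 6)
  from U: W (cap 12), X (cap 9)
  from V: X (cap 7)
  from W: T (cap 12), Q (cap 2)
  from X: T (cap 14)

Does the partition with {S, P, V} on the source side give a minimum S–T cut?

No — its capacity is 28, but the minimum cut has capacity 21.

Given cut capacity: 13 + 8 + 7 = 28.
Augment S→P→U→W→T: bottleneck 8, flow now 8.
Augment S→Q→R→W→T: bottleneck 4, flow now 12.
Augment S→Q→U→X→T: bottleneck 9, flow now 21.
No augmenting path remains; maximum flow = 21.
In the residual graph, reachable from S: {S, P}.
Min-cut edges: S→Q (13), P→U (8); capacity 13 + 8 = 21.
Cut capacity 28 exceeds the max flow 21, so it is not minimum.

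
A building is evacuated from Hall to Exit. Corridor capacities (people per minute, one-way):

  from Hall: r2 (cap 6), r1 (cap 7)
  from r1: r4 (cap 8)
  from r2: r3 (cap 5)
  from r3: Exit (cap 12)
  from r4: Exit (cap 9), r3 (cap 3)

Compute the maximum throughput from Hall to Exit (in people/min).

Augment Hall→r1→r4→Exit: bottleneck 7, flow now 7.
Augment Hall→r2→r3→Exit: bottleneck 5, flow now 12.
No augmenting path remains; maximum flow = 12.
In the residual graph, reachable from Hall: {Hall, r2}.
Min-cut edges: Hall→r1 (7), r2→r3 (5); capacity 7 + 5 = 12.
This cut is saturated, so no flow can exceed 12.

12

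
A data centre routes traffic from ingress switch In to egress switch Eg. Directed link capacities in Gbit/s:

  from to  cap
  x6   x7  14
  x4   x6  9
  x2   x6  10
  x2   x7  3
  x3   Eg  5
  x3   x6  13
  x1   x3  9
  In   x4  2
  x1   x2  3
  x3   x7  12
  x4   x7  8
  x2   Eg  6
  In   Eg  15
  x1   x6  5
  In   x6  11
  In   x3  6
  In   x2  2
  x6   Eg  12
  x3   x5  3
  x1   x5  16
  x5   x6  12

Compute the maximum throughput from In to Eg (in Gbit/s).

Augment In→Eg: bottleneck 15, flow now 15.
Augment In→x2→Eg: bottleneck 2, flow now 17.
Augment In→x3→Eg: bottleneck 5, flow now 22.
Augment In→x6→Eg: bottleneck 11, flow now 33.
Augment In→x3→x6→Eg: bottleneck 1, flow now 34.
No augmenting path remains; maximum flow = 34.
In the residual graph, reachable from In: {In, x3, x4, x5, x6, x7}.
Min-cut edges: In→x2 (2), In→Eg (15), x3→Eg (5), x6→Eg (12); capacity 2 + 15 + 5 + 12 = 34.
This cut is saturated, so no flow can exceed 34.

34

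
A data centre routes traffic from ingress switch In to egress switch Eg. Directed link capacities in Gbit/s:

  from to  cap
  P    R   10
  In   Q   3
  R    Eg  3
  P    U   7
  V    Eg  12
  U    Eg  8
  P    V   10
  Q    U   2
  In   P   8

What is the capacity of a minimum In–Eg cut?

10

Augment In→P→R→Eg: bottleneck 3, flow now 3.
Augment In→P→U→Eg: bottleneck 5, flow now 8.
Augment In→Q→U→Eg: bottleneck 2, flow now 10.
No augmenting path remains; maximum flow = 10.
By max-flow min-cut, the minimum cut capacity equals the max flow.
In the residual graph, reachable from In: {In, Q}.
Min-cut edges: In→P (8), Q→U (2); capacity 8 + 2 = 10.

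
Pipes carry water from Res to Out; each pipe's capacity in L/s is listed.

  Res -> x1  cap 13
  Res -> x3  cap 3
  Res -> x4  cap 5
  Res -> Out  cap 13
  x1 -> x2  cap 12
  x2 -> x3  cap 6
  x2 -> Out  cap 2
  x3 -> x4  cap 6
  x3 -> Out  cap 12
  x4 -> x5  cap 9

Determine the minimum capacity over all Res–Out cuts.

Augment Res→Out: bottleneck 13, flow now 13.
Augment Res→x3→Out: bottleneck 3, flow now 16.
Augment Res→x1→x2→Out: bottleneck 2, flow now 18.
Augment Res→x1→x2→x3→Out: bottleneck 6, flow now 24.
No augmenting path remains; maximum flow = 24.
By max-flow min-cut, the minimum cut capacity equals the max flow.
In the residual graph, reachable from Res: {Res, x1, x2, x4, x5}.
Min-cut edges: Res→x3 (3), Res→Out (13), x2→x3 (6), x2→Out (2); capacity 3 + 13 + 6 + 2 = 24.

24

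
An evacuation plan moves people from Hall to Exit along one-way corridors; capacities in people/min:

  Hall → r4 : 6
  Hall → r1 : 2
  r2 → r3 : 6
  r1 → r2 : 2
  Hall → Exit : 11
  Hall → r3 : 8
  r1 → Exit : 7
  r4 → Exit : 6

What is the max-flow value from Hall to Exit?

Augment Hall→Exit: bottleneck 11, flow now 11.
Augment Hall→r1→Exit: bottleneck 2, flow now 13.
Augment Hall→r4→Exit: bottleneck 6, flow now 19.
No augmenting path remains; maximum flow = 19.
In the residual graph, reachable from Hall: {Hall, r3}.
Min-cut edges: Hall→r1 (2), Hall→r4 (6), Hall→Exit (11); capacity 2 + 6 + 11 = 19.
This cut is saturated, so no flow can exceed 19.

19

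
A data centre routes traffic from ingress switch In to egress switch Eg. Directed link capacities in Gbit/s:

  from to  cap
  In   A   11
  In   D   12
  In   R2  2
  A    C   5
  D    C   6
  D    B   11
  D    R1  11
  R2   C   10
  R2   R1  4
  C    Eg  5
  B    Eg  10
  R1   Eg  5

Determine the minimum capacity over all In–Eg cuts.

19

Augment In→A→C→Eg: bottleneck 5, flow now 5.
Augment In→D→B→Eg: bottleneck 10, flow now 15.
Augment In→D→R1→Eg: bottleneck 2, flow now 17.
Augment In→R2→R1→Eg: bottleneck 2, flow now 19.
No augmenting path remains; maximum flow = 19.
By max-flow min-cut, the minimum cut capacity equals the max flow.
In the residual graph, reachable from In: {In, A}.
Min-cut edges: In→D (12), In→R2 (2), A→C (5); capacity 12 + 2 + 5 = 19.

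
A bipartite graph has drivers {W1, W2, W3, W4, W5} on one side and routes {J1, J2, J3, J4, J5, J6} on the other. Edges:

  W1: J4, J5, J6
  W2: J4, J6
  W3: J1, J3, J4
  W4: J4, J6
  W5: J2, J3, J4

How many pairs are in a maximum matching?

Unit-capacity flow: source→left, listed edges, right→sink; max matching = max flow.
Augmenting path W1→J4 (+1); matched 1.
Augmenting path W2→J6 (+1); matched 2.
Augmenting path W3→J1 (+1); matched 3.
Augmenting path W5→J2 (+1); matched 4.
Augmenting path W4→J4→W1→J5 (+1); matched 5.
No augmenting path remains; maximum matching = 5.
König certificate: {W1, W2, W3, W4, W5} is a vertex cover of size 5 (every listed pair touches it), so no matching can be larger.

5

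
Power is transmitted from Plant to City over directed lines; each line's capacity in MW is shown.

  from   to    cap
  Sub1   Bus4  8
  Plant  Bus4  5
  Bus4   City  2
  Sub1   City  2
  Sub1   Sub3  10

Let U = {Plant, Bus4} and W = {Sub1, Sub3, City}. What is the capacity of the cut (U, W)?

2

Edges leaving {Plant, Bus4}: Bus4→City (2).
Cut capacity = 2 = 2.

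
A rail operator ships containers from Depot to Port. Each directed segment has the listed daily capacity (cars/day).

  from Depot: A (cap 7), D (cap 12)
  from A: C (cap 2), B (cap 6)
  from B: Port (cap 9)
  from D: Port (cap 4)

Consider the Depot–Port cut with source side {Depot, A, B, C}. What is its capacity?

Edges leaving {Depot, A, B, C}: Depot→D (12), B→Port (9).
Cut capacity = 12 + 9 = 21.

21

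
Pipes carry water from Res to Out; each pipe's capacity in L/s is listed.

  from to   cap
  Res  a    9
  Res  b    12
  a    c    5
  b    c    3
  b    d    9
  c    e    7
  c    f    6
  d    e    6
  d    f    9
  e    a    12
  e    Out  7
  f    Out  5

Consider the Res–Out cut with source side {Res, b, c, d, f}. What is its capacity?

Edges leaving {Res, b, c, d, f}: Res→a (9), c→e (7), d→e (6), f→Out (5).
Cut capacity = 9 + 7 + 6 + 5 = 27.

27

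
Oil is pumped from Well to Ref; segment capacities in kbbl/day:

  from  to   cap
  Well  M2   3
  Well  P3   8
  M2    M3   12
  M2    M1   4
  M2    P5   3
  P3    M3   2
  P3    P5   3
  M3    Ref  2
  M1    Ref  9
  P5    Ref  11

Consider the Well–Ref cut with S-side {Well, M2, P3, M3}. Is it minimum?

Given cut capacity: 4 + 3 + 3 + 2 = 12.
Augment Well→M2→M3→Ref: bottleneck 2, flow now 2.
Augment Well→M2→M1→Ref: bottleneck 1, flow now 3.
Augment Well→P3→P5→Ref: bottleneck 3, flow now 6.
Augment Well→P3→M3→M2→M1→Ref: bottleneck 2, flow now 8. (uses reverse residual edge)
No augmenting path remains; maximum flow = 8.
In the residual graph, reachable from Well: {Well, P3}.
Min-cut edges: Well→M2 (3), P3→M3 (2), P3→P5 (3); capacity 3 + 2 + 3 = 8.
Cut capacity 12 exceeds the max flow 8, so it is not minimum.

No — its capacity is 12, but the minimum cut has capacity 8.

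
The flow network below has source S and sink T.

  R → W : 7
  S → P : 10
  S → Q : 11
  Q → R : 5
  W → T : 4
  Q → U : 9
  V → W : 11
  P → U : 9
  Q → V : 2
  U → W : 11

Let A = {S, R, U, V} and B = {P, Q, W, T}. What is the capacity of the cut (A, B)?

Edges leaving {S, R, U, V}: S→P (10), S→Q (11), R→W (7), U→W (11), V→W (11).
Cut capacity = 10 + 11 + 7 + 11 + 11 = 50.

50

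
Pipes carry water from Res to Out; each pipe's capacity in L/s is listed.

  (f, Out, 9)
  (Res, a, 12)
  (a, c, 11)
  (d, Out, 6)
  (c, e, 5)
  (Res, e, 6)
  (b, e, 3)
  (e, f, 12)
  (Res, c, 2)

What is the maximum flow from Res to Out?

9

Augment Res→e→f→Out: bottleneck 6, flow now 6.
Augment Res→c→e→f→Out: bottleneck 2, flow now 8.
Augment Res→a→c→e→f→Out: bottleneck 1, flow now 9.
No augmenting path remains; maximum flow = 9.
In the residual graph, reachable from Res: {Res, a, c, e, f}.
Min-cut edges: f→Out (9); capacity 9 = 9.
This cut is saturated, so no flow can exceed 9.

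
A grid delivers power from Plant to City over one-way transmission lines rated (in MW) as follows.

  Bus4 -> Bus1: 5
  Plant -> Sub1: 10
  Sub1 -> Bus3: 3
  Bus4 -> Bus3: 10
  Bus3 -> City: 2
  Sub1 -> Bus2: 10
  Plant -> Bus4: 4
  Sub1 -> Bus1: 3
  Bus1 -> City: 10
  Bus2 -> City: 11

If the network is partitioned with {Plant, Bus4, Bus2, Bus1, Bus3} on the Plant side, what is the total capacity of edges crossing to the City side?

Edges leaving {Plant, Bus4, Bus2, Bus1, Bus3}: Plant→Sub1 (10), Bus2→City (11), Bus1→City (10), Bus3→City (2).
Cut capacity = 10 + 11 + 10 + 2 = 33.

33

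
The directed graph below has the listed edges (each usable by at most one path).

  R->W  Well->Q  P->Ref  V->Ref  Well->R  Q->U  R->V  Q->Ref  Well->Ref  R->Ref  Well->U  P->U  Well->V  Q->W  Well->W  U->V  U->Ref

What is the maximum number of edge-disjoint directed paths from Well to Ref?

5

Assign every edge capacity 1; by Menger, the answer equals the max flow.
Path Well→Ref (+1); total 1.
Path Well→Q→Ref (+1); total 2.
Path Well→R→Ref (+1); total 3.
Path Well→U→Ref (+1); total 4.
Path Well→V→Ref (+1); total 5.
No residual Well→Ref path; max flow = 5.
Certifying cut of size 5: {Well→Q, Well→R, Well→Ref, Well→U, Well→V}.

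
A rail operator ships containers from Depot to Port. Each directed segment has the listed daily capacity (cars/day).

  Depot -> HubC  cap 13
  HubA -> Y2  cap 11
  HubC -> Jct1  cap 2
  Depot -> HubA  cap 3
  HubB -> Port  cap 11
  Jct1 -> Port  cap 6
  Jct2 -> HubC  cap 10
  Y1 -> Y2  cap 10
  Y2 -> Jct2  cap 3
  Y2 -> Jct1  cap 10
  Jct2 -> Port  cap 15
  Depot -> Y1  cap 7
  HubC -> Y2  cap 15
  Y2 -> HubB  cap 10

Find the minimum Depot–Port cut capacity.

19

Augment Depot→HubC→Jct1→Port: bottleneck 2, flow now 2.
Augment Depot→HubC→Y2→Jct1→Port: bottleneck 4, flow now 6.
Augment Depot→HubC→Y2→HubB→Port: bottleneck 7, flow now 13.
Augment Depot→Y1→Y2→HubB→Port: bottleneck 3, flow now 16.
Augment Depot→Y1→Y2→Jct2→Port: bottleneck 3, flow now 19.
No augmenting path remains; maximum flow = 19.
By max-flow min-cut, the minimum cut capacity equals the max flow.
In the residual graph, reachable from Depot: {Depot, HubC, Y1, HubA, Y2, Jct1}.
Min-cut edges: Y2→HubB (10), Y2→Jct2 (3), Jct1→Port (6); capacity 10 + 3 + 6 = 19.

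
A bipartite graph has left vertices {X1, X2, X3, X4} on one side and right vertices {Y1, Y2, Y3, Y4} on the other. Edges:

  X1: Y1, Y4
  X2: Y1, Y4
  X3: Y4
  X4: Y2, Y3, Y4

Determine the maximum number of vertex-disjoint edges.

Unit-capacity flow: source→left, listed edges, right→sink; max matching = max flow.
Augmenting path X1→Y1 (+1); matched 1.
Augmenting path X2→Y4 (+1); matched 2.
Augmenting path X4→Y2 (+1); matched 3.
No augmenting path remains; maximum matching = 3.
König certificate: {X4, Y1, Y4} is a vertex cover of size 3 (every listed pair touches it), so no matching can be larger.

3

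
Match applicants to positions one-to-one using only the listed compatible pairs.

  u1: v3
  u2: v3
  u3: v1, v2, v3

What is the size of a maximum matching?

2

Unit-capacity flow: source→left, listed edges, right→sink; max matching = max flow.
Augmenting path u1→v3 (+1); matched 1.
Augmenting path u3→v1 (+1); matched 2.
No augmenting path remains; maximum matching = 2.
König certificate: {u3, v3} is a vertex cover of size 2 (every listed pair touches it), so no matching can be larger.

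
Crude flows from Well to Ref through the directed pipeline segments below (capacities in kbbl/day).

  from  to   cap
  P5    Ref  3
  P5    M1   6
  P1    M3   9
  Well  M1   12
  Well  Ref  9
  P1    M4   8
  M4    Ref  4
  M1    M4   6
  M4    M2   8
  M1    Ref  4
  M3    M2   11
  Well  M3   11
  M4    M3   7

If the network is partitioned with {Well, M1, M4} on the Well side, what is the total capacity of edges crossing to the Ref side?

Edges leaving {Well, M1, M4}: Well→M3 (11), Well→Ref (9), M1→Ref (4), M4→M3 (7), M4→M2 (8), M4→Ref (4).
Cut capacity = 11 + 9 + 4 + 7 + 8 + 4 = 43.

43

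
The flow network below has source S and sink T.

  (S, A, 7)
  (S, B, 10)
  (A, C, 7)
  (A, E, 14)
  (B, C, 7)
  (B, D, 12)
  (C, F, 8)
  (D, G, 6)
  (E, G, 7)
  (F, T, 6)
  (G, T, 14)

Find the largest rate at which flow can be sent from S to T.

17

Augment S→A→C→F→T: bottleneck 6, flow now 6.
Augment S→A→E→G→T: bottleneck 1, flow now 7.
Augment S→B→D→G→T: bottleneck 6, flow now 13.
Augment S→B→C→A→E→G→T: bottleneck 4, flow now 17. (uses reverse residual edge)
No augmenting path remains; maximum flow = 17.
In the residual graph, reachable from S: {S}.
Min-cut edges: S→A (7), S→B (10); capacity 7 + 10 = 17.
This cut is saturated, so no flow can exceed 17.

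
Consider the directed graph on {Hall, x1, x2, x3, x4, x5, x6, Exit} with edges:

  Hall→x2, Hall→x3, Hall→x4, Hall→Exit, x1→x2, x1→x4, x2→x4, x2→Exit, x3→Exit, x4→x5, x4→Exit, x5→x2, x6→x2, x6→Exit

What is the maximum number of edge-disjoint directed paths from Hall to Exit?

Assign every edge capacity 1; by Menger, the answer equals the max flow.
Path Hall→Exit (+1); total 1.
Path Hall→x2→Exit (+1); total 2.
Path Hall→x3→Exit (+1); total 3.
Path Hall→x4→Exit (+1); total 4.
No residual Hall→Exit path; max flow = 4.
Certifying cut of size 4: {Hall→Exit, Hall→x2, Hall→x3, Hall→x4}.

4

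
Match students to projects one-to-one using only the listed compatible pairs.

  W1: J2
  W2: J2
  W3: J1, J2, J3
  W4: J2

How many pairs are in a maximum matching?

2

Unit-capacity flow: source→left, listed edges, right→sink; max matching = max flow.
Augmenting path W1→J2 (+1); matched 1.
Augmenting path W3→J1 (+1); matched 2.
No augmenting path remains; maximum matching = 2.
König certificate: {W3, J2} is a vertex cover of size 2 (every listed pair touches it), so no matching can be larger.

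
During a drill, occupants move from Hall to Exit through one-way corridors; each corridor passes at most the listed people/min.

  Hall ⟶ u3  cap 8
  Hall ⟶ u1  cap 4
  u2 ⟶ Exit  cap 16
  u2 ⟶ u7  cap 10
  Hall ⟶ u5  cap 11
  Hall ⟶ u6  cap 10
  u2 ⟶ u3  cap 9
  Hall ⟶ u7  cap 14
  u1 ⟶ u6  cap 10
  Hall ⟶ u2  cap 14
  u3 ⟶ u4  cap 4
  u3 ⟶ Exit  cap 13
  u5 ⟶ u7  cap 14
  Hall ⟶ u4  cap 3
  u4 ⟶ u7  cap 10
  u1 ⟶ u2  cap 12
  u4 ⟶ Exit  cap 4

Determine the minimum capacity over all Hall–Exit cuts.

Augment Hall→u2→Exit: bottleneck 14, flow now 14.
Augment Hall→u3→Exit: bottleneck 8, flow now 22.
Augment Hall→u4→Exit: bottleneck 3, flow now 25.
Augment Hall→u1→u2→Exit: bottleneck 2, flow now 27.
Augment Hall→u1→u2→u3→Exit: bottleneck 2, flow now 29.
No augmenting path remains; maximum flow = 29.
By max-flow min-cut, the minimum cut capacity equals the max flow.
In the residual graph, reachable from Hall: {Hall, u5, u6, u7}.
Min-cut edges: Hall→u1 (4), Hall→u2 (14), Hall→u3 (8), Hall→u4 (3); capacity 4 + 14 + 8 + 3 = 29.

29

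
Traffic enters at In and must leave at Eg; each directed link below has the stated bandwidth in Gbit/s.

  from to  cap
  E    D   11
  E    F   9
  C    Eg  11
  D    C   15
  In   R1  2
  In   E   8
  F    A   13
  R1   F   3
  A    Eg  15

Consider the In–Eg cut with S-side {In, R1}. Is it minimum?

No — its capacity is 11, but the minimum cut has capacity 10.

Given cut capacity: 8 + 3 = 11.
Augment In→E→D→C→Eg: bottleneck 8, flow now 8.
Augment In→R1→F→A→Eg: bottleneck 2, flow now 10.
No augmenting path remains; maximum flow = 10.
In the residual graph, reachable from In: {In}.
Min-cut edges: In→E (8), In→R1 (2); capacity 8 + 2 = 10.
Cut capacity 11 exceeds the max flow 10, so it is not minimum.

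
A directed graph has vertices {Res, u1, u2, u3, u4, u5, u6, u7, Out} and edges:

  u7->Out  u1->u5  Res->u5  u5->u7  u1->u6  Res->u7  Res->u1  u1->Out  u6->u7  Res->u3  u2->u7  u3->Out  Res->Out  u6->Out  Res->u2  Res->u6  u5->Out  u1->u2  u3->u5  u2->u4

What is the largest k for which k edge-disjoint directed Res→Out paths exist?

6

Assign every edge capacity 1; by Menger, the answer equals the max flow.
Path Res→Out (+1); total 1.
Path Res→u1→Out (+1); total 2.
Path Res→u3→Out (+1); total 3.
Path Res→u5→Out (+1); total 4.
Path Res→u6→Out (+1); total 5.
Path Res→u7→Out (+1); total 6.
No residual Res→Out path; max flow = 6.
Certifying cut of size 6: {Res→Out, Res→u1, Res→u3, Res→u5, Res→u6, u7→Out}.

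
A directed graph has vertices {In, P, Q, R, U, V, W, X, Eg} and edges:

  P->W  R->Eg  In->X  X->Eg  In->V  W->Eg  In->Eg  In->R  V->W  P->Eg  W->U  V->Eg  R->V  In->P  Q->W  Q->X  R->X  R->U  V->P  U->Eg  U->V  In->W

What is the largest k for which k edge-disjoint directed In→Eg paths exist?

Assign every edge capacity 1; by Menger, the answer equals the max flow.
Path In→Eg (+1); total 1.
Path In→P→Eg (+1); total 2.
Path In→R→Eg (+1); total 3.
Path In→V→Eg (+1); total 4.
Path In→W→Eg (+1); total 5.
Path In→X→Eg (+1); total 6.
No residual In→Eg path; max flow = 6.
Certifying cut of size 6: {In→Eg, In→P, In→R, In→V, In→W, In→X}.

6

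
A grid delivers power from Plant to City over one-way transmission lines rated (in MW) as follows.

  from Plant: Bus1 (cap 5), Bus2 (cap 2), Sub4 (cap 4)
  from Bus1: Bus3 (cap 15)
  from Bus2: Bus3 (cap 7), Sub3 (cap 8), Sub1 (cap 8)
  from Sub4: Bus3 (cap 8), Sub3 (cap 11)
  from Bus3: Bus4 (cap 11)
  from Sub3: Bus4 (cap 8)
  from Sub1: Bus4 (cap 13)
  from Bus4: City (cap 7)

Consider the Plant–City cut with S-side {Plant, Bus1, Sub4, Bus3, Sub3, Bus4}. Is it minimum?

No — its capacity is 9, but the minimum cut has capacity 7.

Given cut capacity: 2 + 7 = 9.
Augment Plant→Bus1→Bus3→Bus4→City: bottleneck 5, flow now 5.
Augment Plant→Bus2→Bus3→Bus4→City: bottleneck 2, flow now 7.
No augmenting path remains; maximum flow = 7.
In the residual graph, reachable from Plant: {Plant, Bus1, Bus2, Sub4, Bus3, Sub3, Sub1, Bus4}.
Min-cut edges: Bus4→City (7); capacity 7 = 7.
Cut capacity 9 exceeds the max flow 7, so it is not minimum.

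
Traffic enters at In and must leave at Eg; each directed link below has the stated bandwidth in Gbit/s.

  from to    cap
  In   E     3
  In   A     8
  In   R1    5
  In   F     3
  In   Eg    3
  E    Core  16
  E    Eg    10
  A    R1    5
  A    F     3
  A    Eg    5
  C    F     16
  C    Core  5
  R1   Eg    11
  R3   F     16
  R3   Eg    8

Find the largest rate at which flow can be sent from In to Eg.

Augment In→Eg: bottleneck 3, flow now 3.
Augment In→E→Eg: bottleneck 3, flow now 6.
Augment In→A→Eg: bottleneck 5, flow now 11.
Augment In→R1→Eg: bottleneck 5, flow now 16.
Augment In→A→R1→Eg: bottleneck 3, flow now 19.
No augmenting path remains; maximum flow = 19.
In the residual graph, reachable from In: {In, F}.
Min-cut edges: In→E (3), In→A (8), In→R1 (5), In→Eg (3); capacity 3 + 8 + 5 + 3 = 19.
This cut is saturated, so no flow can exceed 19.

19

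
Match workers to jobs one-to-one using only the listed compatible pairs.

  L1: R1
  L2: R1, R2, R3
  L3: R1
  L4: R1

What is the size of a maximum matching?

2

Unit-capacity flow: source→left, listed edges, right→sink; max matching = max flow.
Augmenting path L1→R1 (+1); matched 1.
Augmenting path L2→R2 (+1); matched 2.
No augmenting path remains; maximum matching = 2.
König certificate: {L2, R1} is a vertex cover of size 2 (every listed pair touches it), so no matching can be larger.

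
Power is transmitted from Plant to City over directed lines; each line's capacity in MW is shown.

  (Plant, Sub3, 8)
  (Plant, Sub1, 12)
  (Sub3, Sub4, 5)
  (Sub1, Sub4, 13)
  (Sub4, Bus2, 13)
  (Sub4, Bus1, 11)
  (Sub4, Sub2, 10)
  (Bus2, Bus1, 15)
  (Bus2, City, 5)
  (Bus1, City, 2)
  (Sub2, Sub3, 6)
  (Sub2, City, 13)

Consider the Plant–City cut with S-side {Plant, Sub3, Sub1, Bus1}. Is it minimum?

Given cut capacity: 5 + 13 + 2 = 20.
Augment Plant→Sub3→Sub4→Bus2→City: bottleneck 5, flow now 5.
Augment Plant→Sub1→Sub4→Bus1→City: bottleneck 2, flow now 7.
Augment Plant→Sub1→Sub4→Sub2→City: bottleneck 10, flow now 17.
No augmenting path remains; maximum flow = 17.
In the residual graph, reachable from Plant: {Plant, Sub3}.
Min-cut edges: Plant→Sub1 (12), Sub3→Sub4 (5); capacity 12 + 5 = 17.
Cut capacity 20 exceeds the max flow 17, so it is not minimum.

No — its capacity is 20, but the minimum cut has capacity 17.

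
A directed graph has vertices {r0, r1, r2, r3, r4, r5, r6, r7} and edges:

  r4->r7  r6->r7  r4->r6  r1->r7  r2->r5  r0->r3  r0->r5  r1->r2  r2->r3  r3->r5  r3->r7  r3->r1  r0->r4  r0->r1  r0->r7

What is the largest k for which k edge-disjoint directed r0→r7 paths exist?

Assign every edge capacity 1; by Menger, the answer equals the max flow.
Path r0→r7 (+1); total 1.
Path r0→r1→r7 (+1); total 2.
Path r0→r3→r7 (+1); total 3.
Path r0→r4→r7 (+1); total 4.
No residual r0→r7 path; max flow = 4.
Certifying cut of size 4: {r0→r1, r0→r3, r0→r4, r0→r7}.

4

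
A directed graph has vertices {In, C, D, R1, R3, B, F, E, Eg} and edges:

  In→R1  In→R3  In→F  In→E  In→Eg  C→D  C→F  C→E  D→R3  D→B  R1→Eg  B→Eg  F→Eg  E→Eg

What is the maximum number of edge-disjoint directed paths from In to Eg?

4

Assign every edge capacity 1; by Menger, the answer equals the max flow.
Path In→Eg (+1); total 1.
Path In→R1→Eg (+1); total 2.
Path In→F→Eg (+1); total 3.
Path In→E→Eg (+1); total 4.
No residual In→Eg path; max flow = 4.
Certifying cut of size 4: {In→E, In→Eg, In→F, In→R1}.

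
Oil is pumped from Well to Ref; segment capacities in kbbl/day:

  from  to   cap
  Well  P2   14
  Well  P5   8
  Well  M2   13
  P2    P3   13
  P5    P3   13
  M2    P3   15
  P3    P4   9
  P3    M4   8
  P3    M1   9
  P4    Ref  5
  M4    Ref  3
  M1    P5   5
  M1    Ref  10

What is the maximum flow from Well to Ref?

Augment Well→P2→P3→P4→Ref: bottleneck 5, flow now 5.
Augment Well→P2→P3→M4→Ref: bottleneck 3, flow now 8.
Augment Well→P2→P3→M1→Ref: bottleneck 5, flow now 13.
Augment Well→P5→P3→M1→Ref: bottleneck 4, flow now 17.
No augmenting path remains; maximum flow = 17.
In the residual graph, reachable from Well: {Well, P2, P5, M2, P3, P4, M4}.
Min-cut edges: P3→M1 (9), P4→Ref (5), M4→Ref (3); capacity 9 + 5 + 3 = 17.
This cut is saturated, so no flow can exceed 17.

17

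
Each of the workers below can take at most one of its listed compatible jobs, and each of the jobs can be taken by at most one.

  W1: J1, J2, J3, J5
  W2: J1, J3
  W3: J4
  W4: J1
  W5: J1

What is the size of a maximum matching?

Unit-capacity flow: source→left, listed edges, right→sink; max matching = max flow.
Augmenting path W1→J1 (+1); matched 1.
Augmenting path W2→J3 (+1); matched 2.
Augmenting path W3→J4 (+1); matched 3.
Augmenting path W4→J1→W1→J2 (+1); matched 4.
No augmenting path remains; maximum matching = 4.
König certificate: {W1, W2, W3, J1} is a vertex cover of size 4 (every listed pair touches it), so no matching can be larger.

4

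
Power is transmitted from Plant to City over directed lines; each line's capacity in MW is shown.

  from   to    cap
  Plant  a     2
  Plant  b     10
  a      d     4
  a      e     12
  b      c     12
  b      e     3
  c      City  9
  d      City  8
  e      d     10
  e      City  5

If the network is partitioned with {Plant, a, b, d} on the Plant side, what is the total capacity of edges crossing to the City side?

Edges leaving {Plant, a, b, d}: a→e (12), b→c (12), b→e (3), d→City (8).
Cut capacity = 12 + 12 + 3 + 8 = 35.

35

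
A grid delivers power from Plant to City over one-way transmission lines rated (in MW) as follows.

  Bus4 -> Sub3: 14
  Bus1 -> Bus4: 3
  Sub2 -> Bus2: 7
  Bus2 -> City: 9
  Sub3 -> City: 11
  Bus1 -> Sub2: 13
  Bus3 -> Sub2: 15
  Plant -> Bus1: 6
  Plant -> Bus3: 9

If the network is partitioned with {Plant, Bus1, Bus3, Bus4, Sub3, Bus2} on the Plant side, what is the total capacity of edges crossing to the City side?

Edges leaving {Plant, Bus1, Bus3, Bus4, Sub3, Bus2}: Bus1→Sub2 (13), Bus3→Sub2 (15), Sub3→City (11), Bus2→City (9).
Cut capacity = 13 + 15 + 11 + 9 = 48.

48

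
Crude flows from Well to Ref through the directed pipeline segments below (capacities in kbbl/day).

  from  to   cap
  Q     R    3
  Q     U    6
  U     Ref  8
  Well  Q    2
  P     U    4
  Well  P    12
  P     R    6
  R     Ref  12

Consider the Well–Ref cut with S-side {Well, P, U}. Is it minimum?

Given cut capacity: 2 + 6 + 8 = 16.
Augment Well→P→R→Ref: bottleneck 6, flow now 6.
Augment Well→P→U→Ref: bottleneck 4, flow now 10.
Augment Well→Q→R→Ref: bottleneck 2, flow now 12.
No augmenting path remains; maximum flow = 12.
In the residual graph, reachable from Well: {Well, P}.
Min-cut edges: Well→Q (2), P→R (6), P→U (4); capacity 2 + 6 + 4 = 12.
Cut capacity 16 exceeds the max flow 12, so it is not minimum.

No — its capacity is 16, but the minimum cut has capacity 12.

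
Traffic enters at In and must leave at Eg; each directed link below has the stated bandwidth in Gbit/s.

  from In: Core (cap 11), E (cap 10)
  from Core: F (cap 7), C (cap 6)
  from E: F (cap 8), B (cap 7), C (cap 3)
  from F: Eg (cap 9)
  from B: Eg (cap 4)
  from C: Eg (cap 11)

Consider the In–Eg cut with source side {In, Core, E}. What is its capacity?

Edges leaving {In, Core, E}: Core→F (7), Core→C (6), E→F (8), E→B (7), E→C (3).
Cut capacity = 7 + 6 + 8 + 7 + 3 = 31.

31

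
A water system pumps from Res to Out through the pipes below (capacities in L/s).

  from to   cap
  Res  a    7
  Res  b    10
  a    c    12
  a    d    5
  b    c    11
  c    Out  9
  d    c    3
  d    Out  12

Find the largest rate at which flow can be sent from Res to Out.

Augment Res→a→c→Out: bottleneck 7, flow now 7.
Augment Res→b→c→Out: bottleneck 2, flow now 9.
Augment Res→b→c→a→d→Out: bottleneck 5, flow now 14. (uses reverse residual edge)
No augmenting path remains; maximum flow = 14.
In the residual graph, reachable from Res: {Res, a, b, c}.
Min-cut edges: a→d (5), c→Out (9); capacity 5 + 9 = 14.
This cut is saturated, so no flow can exceed 14.

14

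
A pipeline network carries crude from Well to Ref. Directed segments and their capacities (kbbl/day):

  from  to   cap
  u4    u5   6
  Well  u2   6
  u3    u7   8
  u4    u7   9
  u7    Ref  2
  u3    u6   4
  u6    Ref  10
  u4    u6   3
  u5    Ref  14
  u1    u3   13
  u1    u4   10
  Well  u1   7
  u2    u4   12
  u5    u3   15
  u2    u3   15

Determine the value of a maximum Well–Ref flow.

Augment Well→u1→u3→u6→Ref: bottleneck 4, flow now 4.
Augment Well→u1→u3→u7→Ref: bottleneck 2, flow now 6.
Augment Well→u1→u4→u5→Ref: bottleneck 1, flow now 7.
Augment Well→u2→u4→u5→Ref: bottleneck 5, flow now 12.
Augment Well→u2→u4→u6→Ref: bottleneck 1, flow now 13.
No augmenting path remains; maximum flow = 13.
In the residual graph, reachable from Well: {Well}.
Min-cut edges: Well→u1 (7), Well→u2 (6); capacity 7 + 6 = 13.
This cut is saturated, so no flow can exceed 13.

13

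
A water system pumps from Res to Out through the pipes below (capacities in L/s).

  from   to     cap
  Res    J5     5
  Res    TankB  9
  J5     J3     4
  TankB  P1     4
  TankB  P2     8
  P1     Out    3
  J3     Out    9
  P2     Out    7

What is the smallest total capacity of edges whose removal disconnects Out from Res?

13

Augment Res→J5→J3→Out: bottleneck 4, flow now 4.
Augment Res→TankB→P1→Out: bottleneck 3, flow now 7.
Augment Res→TankB→P2→Out: bottleneck 6, flow now 13.
No augmenting path remains; maximum flow = 13.
By max-flow min-cut, the minimum cut capacity equals the max flow.
In the residual graph, reachable from Res: {Res, J5}.
Min-cut edges: Res→TankB (9), J5→J3 (4); capacity 9 + 4 = 13.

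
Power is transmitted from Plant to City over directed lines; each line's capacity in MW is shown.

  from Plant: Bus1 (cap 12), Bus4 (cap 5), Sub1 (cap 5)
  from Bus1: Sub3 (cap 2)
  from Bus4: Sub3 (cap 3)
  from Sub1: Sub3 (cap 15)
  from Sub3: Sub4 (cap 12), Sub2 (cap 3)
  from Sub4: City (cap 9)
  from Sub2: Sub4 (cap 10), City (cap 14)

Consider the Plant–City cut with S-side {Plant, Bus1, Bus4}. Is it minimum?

Given cut capacity: 5 + 2 + 3 = 10.
Augment Plant→Bus1→Sub3→Sub4→City: bottleneck 2, flow now 2.
Augment Plant→Bus4→Sub3→Sub4→City: bottleneck 3, flow now 5.
Augment Plant→Sub1→Sub3→Sub4→City: bottleneck 4, flow now 9.
Augment Plant→Sub1→Sub3→Sub2→City: bottleneck 1, flow now 10.
No augmenting path remains; maximum flow = 10.
Cut capacity 10 equals the max flow, so it is a minimum cut.

Yes — it is a minimum cut (capacity 10).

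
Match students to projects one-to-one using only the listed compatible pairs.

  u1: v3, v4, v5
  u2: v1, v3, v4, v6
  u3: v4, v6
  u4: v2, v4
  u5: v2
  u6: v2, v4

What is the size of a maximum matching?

5

Unit-capacity flow: source→left, listed edges, right→sink; max matching = max flow.
Augmenting path u1→v3 (+1); matched 1.
Augmenting path u2→v1 (+1); matched 2.
Augmenting path u3→v4 (+1); matched 3.
Augmenting path u4→v2 (+1); matched 4.
Augmenting path u6→v4→u3→v6 (+1); matched 5.
No augmenting path remains; maximum matching = 5.
König certificate: {u1, u2, u3, v2, v4} is a vertex cover of size 5 (every listed pair touches it), so no matching can be larger.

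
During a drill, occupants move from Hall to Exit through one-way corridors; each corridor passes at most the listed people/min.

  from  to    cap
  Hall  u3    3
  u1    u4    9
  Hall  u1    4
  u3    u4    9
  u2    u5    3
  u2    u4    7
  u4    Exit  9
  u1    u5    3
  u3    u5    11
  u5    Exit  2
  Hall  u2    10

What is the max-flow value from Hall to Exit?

Augment Hall→u1→u4→Exit: bottleneck 4, flow now 4.
Augment Hall→u2→u4→Exit: bottleneck 5, flow now 9.
Augment Hall→u2→u5→Exit: bottleneck 2, flow now 11.
No augmenting path remains; maximum flow = 11.
In the residual graph, reachable from Hall: {Hall, u1, u2, u3, u4, u5}.
Min-cut edges: u4→Exit (9), u5→Exit (2); capacity 9 + 2 = 11.
This cut is saturated, so no flow can exceed 11.

11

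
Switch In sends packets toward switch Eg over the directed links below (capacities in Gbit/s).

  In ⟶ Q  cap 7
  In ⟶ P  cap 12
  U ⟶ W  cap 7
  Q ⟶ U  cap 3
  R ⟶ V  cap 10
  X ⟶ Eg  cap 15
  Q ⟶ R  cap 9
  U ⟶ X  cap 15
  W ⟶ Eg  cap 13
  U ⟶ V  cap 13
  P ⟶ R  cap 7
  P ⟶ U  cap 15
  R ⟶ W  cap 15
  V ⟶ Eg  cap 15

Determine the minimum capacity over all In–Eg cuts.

Augment In→P→R→V→Eg: bottleneck 7, flow now 7.
Augment In→P→U→V→Eg: bottleneck 5, flow now 12.
Augment In→Q→R→V→Eg: bottleneck 3, flow now 15.
Augment In→Q→R→W→Eg: bottleneck 4, flow now 19.
No augmenting path remains; maximum flow = 19.
By max-flow min-cut, the minimum cut capacity equals the max flow.
In the residual graph, reachable from In: {In}.
Min-cut edges: In→P (12), In→Q (7); capacity 12 + 7 = 19.

19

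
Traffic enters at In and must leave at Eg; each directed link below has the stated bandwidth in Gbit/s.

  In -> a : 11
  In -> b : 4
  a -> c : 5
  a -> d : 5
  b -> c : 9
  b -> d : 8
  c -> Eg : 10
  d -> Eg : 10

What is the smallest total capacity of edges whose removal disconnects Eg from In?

14

Augment In→a→c→Eg: bottleneck 5, flow now 5.
Augment In→a→d→Eg: bottleneck 5, flow now 10.
Augment In→b→c→Eg: bottleneck 4, flow now 14.
No augmenting path remains; maximum flow = 14.
By max-flow min-cut, the minimum cut capacity equals the max flow.
In the residual graph, reachable from In: {In, a}.
Min-cut edges: In→b (4), a→c (5), a→d (5); capacity 4 + 5 + 5 = 14.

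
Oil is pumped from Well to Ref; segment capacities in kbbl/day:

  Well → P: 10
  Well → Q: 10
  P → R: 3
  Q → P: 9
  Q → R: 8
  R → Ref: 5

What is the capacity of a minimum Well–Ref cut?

5

Augment Well→P→R→Ref: bottleneck 3, flow now 3.
Augment Well→Q→R→Ref: bottleneck 2, flow now 5.
No augmenting path remains; maximum flow = 5.
By max-flow min-cut, the minimum cut capacity equals the max flow.
In the residual graph, reachable from Well: {Well, P, Q, R}.
Min-cut edges: R→Ref (5); capacity 5 = 5.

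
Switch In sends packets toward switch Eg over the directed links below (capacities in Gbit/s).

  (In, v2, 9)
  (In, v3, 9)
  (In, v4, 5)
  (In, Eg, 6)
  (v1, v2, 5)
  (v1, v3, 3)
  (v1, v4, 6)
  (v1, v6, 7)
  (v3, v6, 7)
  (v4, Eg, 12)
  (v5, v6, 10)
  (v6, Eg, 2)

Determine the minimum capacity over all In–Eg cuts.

Augment In→Eg: bottleneck 6, flow now 6.
Augment In→v4→Eg: bottleneck 5, flow now 11.
Augment In→v3→v6→Eg: bottleneck 2, flow now 13.
No augmenting path remains; maximum flow = 13.
By max-flow min-cut, the minimum cut capacity equals the max flow.
In the residual graph, reachable from In: {In, v2, v3, v6}.
Min-cut edges: In→v4 (5), In→Eg (6), v6→Eg (2); capacity 5 + 6 + 2 = 13.

13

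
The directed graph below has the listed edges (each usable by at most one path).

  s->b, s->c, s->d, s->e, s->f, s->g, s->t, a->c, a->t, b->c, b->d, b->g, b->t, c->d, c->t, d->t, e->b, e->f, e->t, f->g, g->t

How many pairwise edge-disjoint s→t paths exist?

6

Assign every edge capacity 1; by Menger, the answer equals the max flow.
Path s→t (+1); total 1.
Path s→b→t (+1); total 2.
Path s→c→t (+1); total 3.
Path s→d→t (+1); total 4.
Path s→e→t (+1); total 5.
Path s→g→t (+1); total 6.
No residual s→t path; max flow = 6.
Certifying cut of size 6: {g→t, s→b, s→c, s→d, s→e, s→t}.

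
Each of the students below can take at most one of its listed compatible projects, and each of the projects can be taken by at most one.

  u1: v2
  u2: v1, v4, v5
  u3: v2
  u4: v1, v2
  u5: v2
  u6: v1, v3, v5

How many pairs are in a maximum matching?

4

Unit-capacity flow: source→left, listed edges, right→sink; max matching = max flow.
Augmenting path u1→v2 (+1); matched 1.
Augmenting path u2→v1 (+1); matched 2.
Augmenting path u6→v3 (+1); matched 3.
Augmenting path u4→v1→u2→v4 (+1); matched 4.
No augmenting path remains; maximum matching = 4.
König certificate: {u2, u4, u6, v2} is a vertex cover of size 4 (every listed pair touches it), so no matching can be larger.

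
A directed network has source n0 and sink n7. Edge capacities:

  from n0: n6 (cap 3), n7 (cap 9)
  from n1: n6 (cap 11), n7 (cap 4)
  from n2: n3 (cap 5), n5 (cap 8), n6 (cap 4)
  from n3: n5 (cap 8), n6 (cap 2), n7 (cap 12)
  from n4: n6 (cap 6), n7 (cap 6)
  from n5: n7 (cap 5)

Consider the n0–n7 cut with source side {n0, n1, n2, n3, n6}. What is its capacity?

Edges leaving {n0, n1, n2, n3, n6}: n0→n7 (9), n1→n7 (4), n2→n5 (8), n3→n5 (8), n3→n7 (12).
Cut capacity = 9 + 4 + 8 + 8 + 12 = 41.

41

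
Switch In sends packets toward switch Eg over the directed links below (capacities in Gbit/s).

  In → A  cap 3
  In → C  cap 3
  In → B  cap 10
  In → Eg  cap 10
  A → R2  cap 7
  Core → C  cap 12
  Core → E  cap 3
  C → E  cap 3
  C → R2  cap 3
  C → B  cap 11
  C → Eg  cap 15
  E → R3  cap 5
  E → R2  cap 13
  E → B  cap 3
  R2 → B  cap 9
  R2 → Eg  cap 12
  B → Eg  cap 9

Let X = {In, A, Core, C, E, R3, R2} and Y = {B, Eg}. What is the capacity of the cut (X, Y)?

70

Edges leaving {In, A, Core, C, E, R3, R2}: In→B (10), In→Eg (10), C→B (11), C→Eg (15), E→B (3), R2→B (9), R2→Eg (12).
Cut capacity = 10 + 10 + 11 + 15 + 3 + 9 + 12 = 70.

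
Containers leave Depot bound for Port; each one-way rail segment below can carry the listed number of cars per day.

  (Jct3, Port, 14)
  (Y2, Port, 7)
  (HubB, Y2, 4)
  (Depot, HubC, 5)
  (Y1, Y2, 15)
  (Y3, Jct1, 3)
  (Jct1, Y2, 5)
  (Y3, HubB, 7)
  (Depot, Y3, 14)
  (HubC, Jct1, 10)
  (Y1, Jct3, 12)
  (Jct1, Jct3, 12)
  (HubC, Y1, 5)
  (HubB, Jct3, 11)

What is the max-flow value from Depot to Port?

15

Augment Depot→Y3→Jct1→Jct3→Port: bottleneck 3, flow now 3.
Augment Depot→Y3→HubB→Jct3→Port: bottleneck 7, flow now 10.
Augment Depot→HubC→Y1→Jct3→Port: bottleneck 4, flow now 14.
Augment Depot→HubC→Y1→Y2→Port: bottleneck 1, flow now 15.
No augmenting path remains; maximum flow = 15.
In the residual graph, reachable from Depot: {Depot, Y3}.
Min-cut edges: Depot→HubC (5), Y3→Jct1 (3), Y3→HubB (7); capacity 5 + 3 + 7 = 15.
This cut is saturated, so no flow can exceed 15.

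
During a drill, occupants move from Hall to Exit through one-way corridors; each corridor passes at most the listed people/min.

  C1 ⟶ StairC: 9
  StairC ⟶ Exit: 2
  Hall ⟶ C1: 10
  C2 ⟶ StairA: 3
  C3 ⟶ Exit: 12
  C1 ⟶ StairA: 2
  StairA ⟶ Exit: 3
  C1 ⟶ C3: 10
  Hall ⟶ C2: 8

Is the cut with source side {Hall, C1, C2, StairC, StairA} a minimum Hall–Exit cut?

Given cut capacity: 10 + 2 + 3 = 15.
Augment Hall→C1→C3→Exit: bottleneck 10, flow now 10.
Augment Hall→C2→StairA→Exit: bottleneck 3, flow now 13.
No augmenting path remains; maximum flow = 13.
In the residual graph, reachable from Hall: {Hall, C2}.
Min-cut edges: Hall→C1 (10), C2→StairA (3); capacity 10 + 3 = 13.
Cut capacity 15 exceeds the max flow 13, so it is not minimum.

No — its capacity is 15, but the minimum cut has capacity 13.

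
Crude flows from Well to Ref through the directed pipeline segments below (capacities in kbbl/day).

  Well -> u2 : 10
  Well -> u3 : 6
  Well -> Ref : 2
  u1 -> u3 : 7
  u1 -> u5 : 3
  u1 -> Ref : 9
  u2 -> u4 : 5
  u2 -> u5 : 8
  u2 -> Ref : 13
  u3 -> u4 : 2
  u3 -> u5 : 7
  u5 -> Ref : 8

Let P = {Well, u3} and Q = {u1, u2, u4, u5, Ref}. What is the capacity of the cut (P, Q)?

Edges leaving {Well, u3}: Well→u2 (10), Well→Ref (2), u3→u4 (2), u3→u5 (7).
Cut capacity = 10 + 2 + 2 + 7 = 21.

21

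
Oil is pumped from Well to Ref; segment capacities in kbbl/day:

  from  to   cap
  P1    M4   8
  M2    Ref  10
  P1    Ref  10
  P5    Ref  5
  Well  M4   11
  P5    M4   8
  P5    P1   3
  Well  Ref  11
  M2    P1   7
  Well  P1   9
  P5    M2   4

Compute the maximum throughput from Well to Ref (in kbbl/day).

Augment Well→Ref: bottleneck 11, flow now 11.
Augment Well→P1→Ref: bottleneck 9, flow now 20.
No augmenting path remains; maximum flow = 20.
In the residual graph, reachable from Well: {Well, M4}.
Min-cut edges: Well→P1 (9), Well→Ref (11); capacity 9 + 11 = 20.
This cut is saturated, so no flow can exceed 20.

20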